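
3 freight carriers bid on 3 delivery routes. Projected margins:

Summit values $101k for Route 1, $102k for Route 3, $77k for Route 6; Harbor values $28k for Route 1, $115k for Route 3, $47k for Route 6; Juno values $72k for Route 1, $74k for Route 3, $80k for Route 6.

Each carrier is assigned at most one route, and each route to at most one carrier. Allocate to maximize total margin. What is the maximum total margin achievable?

This is the linear assignment problem.
Optimal: Summit→Route 1 ($101k), Harbor→Route 3 ($115k), Juno→Route 6 ($80k) — total 101+115+80 = $296k.
Row-greedy (each carrier in turn takes its best remaining route) gives $221k, worse by 75.
Swapping Summit↔Harbor (Summit→Route 3 $102k, Harbor→Route 1 $28k) loses 86.

Max total: $296k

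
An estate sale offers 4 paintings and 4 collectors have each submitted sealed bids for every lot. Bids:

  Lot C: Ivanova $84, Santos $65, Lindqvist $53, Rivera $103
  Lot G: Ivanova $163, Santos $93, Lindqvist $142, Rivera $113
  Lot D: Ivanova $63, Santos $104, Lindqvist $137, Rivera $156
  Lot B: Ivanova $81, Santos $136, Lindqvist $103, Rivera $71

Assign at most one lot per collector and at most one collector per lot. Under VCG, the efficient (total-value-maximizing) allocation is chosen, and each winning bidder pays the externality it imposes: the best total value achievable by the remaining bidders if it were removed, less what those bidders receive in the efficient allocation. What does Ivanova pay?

Ivanova pays $58.

Efficient allocation: Ivanova→Lot G ($163), Santos→Lot B ($136), Lindqvist→Lot D ($137), Rivera→Lot C ($103); total welfare W = $539.
Ivanova receives Lot G at value $163, so the others get W − 163 = $376.
Without Ivanova: best allocation of the remaining 3 bidders over all 4 lots is Santos→Lot B ($136), Lindqvist→Lot G ($142), Rivera→Lot D ($156), total $434.
VCG payment = (others' best without Ivanova) − (others' welfare with Ivanova) = 434 − 376 = $58.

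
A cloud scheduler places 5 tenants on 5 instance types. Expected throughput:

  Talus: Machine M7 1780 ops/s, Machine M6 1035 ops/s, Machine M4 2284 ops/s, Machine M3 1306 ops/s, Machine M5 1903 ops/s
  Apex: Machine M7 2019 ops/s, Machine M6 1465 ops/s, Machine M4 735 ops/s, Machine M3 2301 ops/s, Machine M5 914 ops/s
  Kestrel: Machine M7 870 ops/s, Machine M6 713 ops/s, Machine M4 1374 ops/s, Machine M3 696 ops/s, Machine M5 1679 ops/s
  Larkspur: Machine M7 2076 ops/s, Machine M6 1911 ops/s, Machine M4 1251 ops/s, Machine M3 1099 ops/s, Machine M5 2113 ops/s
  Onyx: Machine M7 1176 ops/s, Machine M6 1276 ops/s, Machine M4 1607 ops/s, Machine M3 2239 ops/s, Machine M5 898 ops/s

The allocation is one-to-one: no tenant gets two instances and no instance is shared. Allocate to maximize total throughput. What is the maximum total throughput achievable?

Max total: 10132 ops/s

Optimal: Talus→Machine M4 (2284 ops/s), Apex→Machine M7 (2019 ops/s), Kestrel→Machine M5 (1679 ops/s), Larkspur→Machine M6 (1911 ops/s), Onyx→Machine M3 (2239 ops/s) — total 2284+2019+1679+1911+2239 = 10132 ops/s.
Row-greedy (each tenant in turn takes its best remaining instance) gives 9616 ops/s, worse by 516.
Swapping Apex↔Talus (Apex→Machine M4 735 ops/s, Talus→Machine M7 1780 ops/s) loses 1788.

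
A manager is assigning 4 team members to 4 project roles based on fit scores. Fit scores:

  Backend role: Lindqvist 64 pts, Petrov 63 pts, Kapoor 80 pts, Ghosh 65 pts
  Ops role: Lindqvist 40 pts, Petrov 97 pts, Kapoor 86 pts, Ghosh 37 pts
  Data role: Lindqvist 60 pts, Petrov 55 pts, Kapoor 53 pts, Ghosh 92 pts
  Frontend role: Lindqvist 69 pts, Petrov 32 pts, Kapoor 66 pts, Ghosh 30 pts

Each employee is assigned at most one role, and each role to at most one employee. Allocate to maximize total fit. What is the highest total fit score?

Optimal: Lindqvist→Frontend role (69 pts), Petrov→Ops role (97 pts), Kapoor→Backend role (80 pts), Ghosh→Data role (92 pts) — total 69+97+80+92 = 338 pts.
Next-best assignment: Lindqvist→Backend role, Petrov→Ops role, Kapoor→Frontend role, Ghosh→Data role = 319 pts.

Max total: 338 pts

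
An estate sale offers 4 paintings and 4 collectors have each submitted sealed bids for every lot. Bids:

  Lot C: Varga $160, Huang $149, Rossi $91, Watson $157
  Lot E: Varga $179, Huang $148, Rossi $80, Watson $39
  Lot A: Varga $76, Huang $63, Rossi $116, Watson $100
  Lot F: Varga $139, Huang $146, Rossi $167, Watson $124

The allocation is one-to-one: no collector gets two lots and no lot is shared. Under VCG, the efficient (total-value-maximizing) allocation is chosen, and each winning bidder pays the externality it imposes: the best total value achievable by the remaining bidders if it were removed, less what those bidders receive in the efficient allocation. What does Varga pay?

Varga pays $53.

Efficient allocation: Varga→Lot E ($179), Huang→Lot F ($146), Rossi→Lot A ($116), Watson→Lot C ($157); total welfare W = $598.
Varga receives Lot E at value $179, so the others get W − 179 = $419.
Without Varga: best allocation of the remaining 3 bidders over all 4 lots is Huang→Lot E ($148), Rossi→Lot F ($167), Watson→Lot C ($157), total $472.
VCG payment = (others' best without Varga) − (others' welfare with Varga) = 472 − 419 = $53.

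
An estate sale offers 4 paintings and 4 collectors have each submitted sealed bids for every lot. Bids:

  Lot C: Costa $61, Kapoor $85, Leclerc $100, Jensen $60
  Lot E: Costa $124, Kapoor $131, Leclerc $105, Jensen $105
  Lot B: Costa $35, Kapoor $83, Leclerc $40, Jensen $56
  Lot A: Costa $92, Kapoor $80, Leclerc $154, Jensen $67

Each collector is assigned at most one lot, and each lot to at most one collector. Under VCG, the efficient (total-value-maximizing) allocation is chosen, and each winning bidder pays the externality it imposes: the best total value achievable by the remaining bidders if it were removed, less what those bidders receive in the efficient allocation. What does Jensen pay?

Efficient allocation: Costa→Lot E ($124), Kapoor→Lot B ($83), Leclerc→Lot A ($154), Jensen→Lot C ($60); total welfare W = $421.
Jensen receives Lot C at value $60, so the others get W − 60 = $361.
Without Jensen: best allocation of the remaining 3 bidders over all 4 lots is Costa→Lot E ($124), Kapoor→Lot C ($85), Leclerc→Lot A ($154), total $363.
VCG payment = (others' best without Jensen) − (others' welfare with Jensen) = 363 − 361 = $2.

Jensen pays $2.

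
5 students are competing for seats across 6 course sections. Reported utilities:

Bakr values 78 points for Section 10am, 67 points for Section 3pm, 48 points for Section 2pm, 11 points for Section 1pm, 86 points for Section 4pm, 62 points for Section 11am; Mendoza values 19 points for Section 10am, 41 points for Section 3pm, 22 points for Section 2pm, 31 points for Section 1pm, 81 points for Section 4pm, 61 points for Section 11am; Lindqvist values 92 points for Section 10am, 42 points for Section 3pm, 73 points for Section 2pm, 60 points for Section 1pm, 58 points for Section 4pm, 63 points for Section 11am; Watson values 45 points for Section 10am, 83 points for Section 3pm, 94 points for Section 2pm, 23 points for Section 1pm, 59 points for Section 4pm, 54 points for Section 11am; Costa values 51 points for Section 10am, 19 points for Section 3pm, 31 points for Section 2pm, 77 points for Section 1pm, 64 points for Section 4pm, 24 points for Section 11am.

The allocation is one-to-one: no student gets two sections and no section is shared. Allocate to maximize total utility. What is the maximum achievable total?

Optimal: Bakr→Section 3pm (67 points), Mendoza→Section 4pm (81 points), Lindqvist→Section 10am (92 points), Watson→Section 2pm (94 points), Costa→Section 1pm (77 points) — total 67+81+92+94+77 = 411 points.
Max-entry greedy (repeatedly take the single best remaining cell) gives 410 points, worse by 1.
No other one-to-one assignment exceeds 411 points.

Max total: 411 points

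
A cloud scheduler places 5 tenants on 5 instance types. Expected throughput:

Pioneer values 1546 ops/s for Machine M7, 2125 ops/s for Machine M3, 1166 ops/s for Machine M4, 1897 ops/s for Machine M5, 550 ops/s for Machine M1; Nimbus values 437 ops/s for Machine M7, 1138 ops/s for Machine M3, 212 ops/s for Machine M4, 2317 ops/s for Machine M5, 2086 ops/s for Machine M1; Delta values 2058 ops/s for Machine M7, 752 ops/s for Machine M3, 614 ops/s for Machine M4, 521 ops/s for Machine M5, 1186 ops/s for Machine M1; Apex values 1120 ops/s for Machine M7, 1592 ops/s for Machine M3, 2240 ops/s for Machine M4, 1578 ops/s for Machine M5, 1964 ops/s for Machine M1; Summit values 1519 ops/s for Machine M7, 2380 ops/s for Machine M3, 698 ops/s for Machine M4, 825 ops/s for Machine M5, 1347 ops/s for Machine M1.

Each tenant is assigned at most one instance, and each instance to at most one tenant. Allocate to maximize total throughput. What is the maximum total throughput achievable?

Maximum total: 10661 ops/s

This is a one-to-one assignment (maximum-weight bipartite matching).
Optimal: Pioneer→Machine M5 (1897 ops/s), Nimbus→Machine M1 (2086 ops/s), Delta→Machine M7 (2058 ops/s), Apex→Machine M4 (2240 ops/s), Summit→Machine M3 (2380 ops/s) — total 1897+2086+2058+2240+2380 = 10661 ops/s.
Next-best assignment: Pioneer→Machine M3, Nimbus→Machine M5, Delta→Machine M7, Apex→Machine M4, Summit→Machine M1 = 10087 ops/s.
Every other assignment is strictly worse.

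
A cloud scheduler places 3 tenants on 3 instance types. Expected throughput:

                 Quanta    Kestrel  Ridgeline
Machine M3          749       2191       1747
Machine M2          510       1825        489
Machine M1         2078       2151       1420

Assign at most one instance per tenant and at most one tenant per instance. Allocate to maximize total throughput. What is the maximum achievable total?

Max total: 5650 ops/s

Optimal: Quanta→Machine M1 (2078 ops/s), Kestrel→Machine M2 (1825 ops/s), Ridgeline→Machine M3 (1747 ops/s) — total 2078+1825+1747 = 5650 ops/s.
Column-greedy (each instance in turn goes to its best remaining tenant) gives 4121 ops/s, worse by 1529.
Next-best assignment: Quanta→Machine M1, Kestrel→Machine M3, Ridgeline→Machine M2 = 4758 ops/s.
No other one-to-one assignment exceeds 5650 ops/s.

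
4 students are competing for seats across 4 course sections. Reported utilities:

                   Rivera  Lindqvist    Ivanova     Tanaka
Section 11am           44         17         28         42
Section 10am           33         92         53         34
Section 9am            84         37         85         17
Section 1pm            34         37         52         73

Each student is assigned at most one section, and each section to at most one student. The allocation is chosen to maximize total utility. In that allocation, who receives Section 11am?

This is the linear assignment problem.
Optimal: Rivera→Section 11am (44 points), Lindqvist→Section 10am (92 points), Ivanova→Section 9am (85 points), Tanaka→Section 1pm (73 points) — total 44+92+85+73 = 294 points.
Row-greedy (each student in turn takes its best remaining section) gives 270 points, worse by 24.
Next-best assignment: Rivera→Section 9am, Lindqvist→Section 10am, Ivanova→Section 11am, Tanaka→Section 1pm = 277 points.
Rivera's own top section is Section 9am (84 points), but forcing Rivera→Section 9am and reassigning the rest optimally gives only 277 points — worse by 17.

Rivera receives Section 11am.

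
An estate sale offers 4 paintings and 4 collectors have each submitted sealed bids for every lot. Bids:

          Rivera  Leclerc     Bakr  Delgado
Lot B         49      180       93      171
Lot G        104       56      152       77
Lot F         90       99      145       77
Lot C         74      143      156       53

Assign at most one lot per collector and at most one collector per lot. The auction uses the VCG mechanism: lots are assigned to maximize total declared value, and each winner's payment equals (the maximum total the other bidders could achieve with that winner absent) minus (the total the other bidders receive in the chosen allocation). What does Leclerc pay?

Efficient allocation: Rivera→Lot G ($104), Leclerc→Lot C ($143), Bakr→Lot F ($145), Delgado→Lot B ($171); total welfare W = $563.
Leclerc receives Lot C at value $143, so the others get W − 143 = $420.
Without Leclerc: best allocation of the remaining 3 bidders over all 4 lots is Rivera→Lot G ($104), Bakr→Lot C ($156), Delgado→Lot B ($171), total $431.
VCG payment = (others' best without Leclerc) − (others' welfare with Leclerc) = 431 − 420 = $11.

Leclerc pays $11.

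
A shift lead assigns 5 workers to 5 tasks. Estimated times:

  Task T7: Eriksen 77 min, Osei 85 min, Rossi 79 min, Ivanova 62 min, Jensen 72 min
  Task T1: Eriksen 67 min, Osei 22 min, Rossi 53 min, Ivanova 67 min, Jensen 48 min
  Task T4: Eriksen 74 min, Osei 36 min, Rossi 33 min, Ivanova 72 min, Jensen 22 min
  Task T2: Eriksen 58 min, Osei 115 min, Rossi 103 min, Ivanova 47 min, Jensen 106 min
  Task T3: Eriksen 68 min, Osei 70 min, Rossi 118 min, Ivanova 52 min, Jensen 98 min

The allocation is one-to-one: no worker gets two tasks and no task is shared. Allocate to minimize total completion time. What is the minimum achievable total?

Minimum total: 233 min

Optimal: Eriksen→Task T2 (58 min), Osei→Task T1 (22 min), Rossi→Task T7 (79 min), Ivanova→Task T3 (52 min), Jensen→Task T4 (22 min) — total 58+22+79+52+22 = 233 min.
Min-entry greedy (repeatedly take the single cheapest remaining cell) gives 238 min, worse by 5.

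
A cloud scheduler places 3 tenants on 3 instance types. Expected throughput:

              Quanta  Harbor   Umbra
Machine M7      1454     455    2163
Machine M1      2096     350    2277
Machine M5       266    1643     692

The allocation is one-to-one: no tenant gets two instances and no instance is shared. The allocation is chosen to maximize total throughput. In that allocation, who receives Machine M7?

Optimal: Quanta→Machine M1 (2096 ops/s), Harbor→Machine M5 (1643 ops/s), Umbra→Machine M7 (2163 ops/s) — total 2096+1643+2163 = 5902 ops/s.
Max-entry greedy (repeatedly take the single best remaining cell) gives 5374 ops/s, worse by 528.
Next-best assignment: Quanta→Machine M7, Harbor→Machine M5, Umbra→Machine M1 = 5374 ops/s.
Swapping Harbor↔Umbra (Harbor→Machine M7 455 ops/s, Umbra→Machine M5 692 ops/s) loses 2659.
Umbra's own top instance is Machine M1 (2277 ops/s), but forcing Umbra→Machine M1 and reassigning the rest optimally gives only 5374 ops/s — worse by 528.

Umbra receives Machine M7.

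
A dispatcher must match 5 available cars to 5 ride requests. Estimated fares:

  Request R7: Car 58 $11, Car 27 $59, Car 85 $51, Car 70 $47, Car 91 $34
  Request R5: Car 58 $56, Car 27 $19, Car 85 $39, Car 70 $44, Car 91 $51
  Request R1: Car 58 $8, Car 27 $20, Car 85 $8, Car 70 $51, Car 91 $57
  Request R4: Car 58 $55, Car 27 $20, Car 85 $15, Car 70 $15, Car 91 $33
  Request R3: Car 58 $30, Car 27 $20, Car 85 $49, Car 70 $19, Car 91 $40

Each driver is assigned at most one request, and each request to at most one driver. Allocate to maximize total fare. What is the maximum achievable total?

Maximum total: $265

Optimal: Car 58→Request R4 ($55), Car 27→Request R7 ($59), Car 85→Request R3 ($49), Car 70→Request R1 ($51), Car 91→Request R5 ($51) — total 55+59+49+51+51 = $265.
Max-entry greedy (repeatedly take the single best remaining cell) gives $236, worse by 29.
Swapping Car 70↔Car 91 (Car 70→Request R5 $44, Car 91→Request R1 $57) loses 1.
Checked against all permutations: $265 is optimal.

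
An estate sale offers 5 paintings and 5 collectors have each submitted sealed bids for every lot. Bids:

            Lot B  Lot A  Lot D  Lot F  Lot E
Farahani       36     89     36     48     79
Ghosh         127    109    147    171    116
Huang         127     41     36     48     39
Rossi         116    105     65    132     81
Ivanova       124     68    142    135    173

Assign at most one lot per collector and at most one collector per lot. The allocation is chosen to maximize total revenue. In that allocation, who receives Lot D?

Optimal: Farahani→Lot A ($89), Ghosh→Lot D ($147), Huang→Lot B ($127), Rossi→Lot F ($132), Ivanova→Lot E ($173) — total 89+147+127+132+173 = $668.
Column-greedy (each lot in turn goes to its best remaining collector) gives $461, worse by 207.
Next-best assignment: Farahani→Lot A, Ghosh→Lot F, Huang→Lot B, Rossi→Lot D, Ivanova→Lot E = $625.
Checked against all permutations: $668 is optimal.
Ghosh's own top lot is Lot F ($171), but forcing Ghosh→Lot F and reassigning the rest optimally gives only $625 — worse by 43.

Ghosh receives Lot D.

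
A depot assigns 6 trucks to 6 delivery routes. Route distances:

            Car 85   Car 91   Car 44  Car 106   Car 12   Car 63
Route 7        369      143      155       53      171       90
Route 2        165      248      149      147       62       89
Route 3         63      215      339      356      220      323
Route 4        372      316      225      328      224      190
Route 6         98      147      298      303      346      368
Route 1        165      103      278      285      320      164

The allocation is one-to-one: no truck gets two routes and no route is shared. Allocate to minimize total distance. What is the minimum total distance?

This is the linear assignment problem.
Optimal: Car 85→Route 3 (63 km), Car 91→Route 6 (147 km), Car 44→Route 4 (225 km), Car 106→Route 7 (53 km), Car 12→Route 2 (62 km), Car 63→Route 1 (164 km) — total 63+147+225+53+62+164 = 714 km.
Min-entry greedy (repeatedly take the single cheapest remaining cell) gives 769 km, worse by 55.
Next-best assignment: Car 85→Route 3, Car 91→Route 1, Car 44→Route 6, Car 106→Route 7, Car 12→Route 2, Car 63→Route 4 = 769 km.

Min total: 714 km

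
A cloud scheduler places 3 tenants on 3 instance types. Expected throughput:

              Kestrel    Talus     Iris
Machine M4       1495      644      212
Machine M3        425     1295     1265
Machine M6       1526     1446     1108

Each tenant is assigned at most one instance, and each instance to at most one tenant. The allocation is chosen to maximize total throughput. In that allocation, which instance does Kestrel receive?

Optimal: Kestrel→Machine M4 (1495 ops/s), Talus→Machine M6 (1446 ops/s), Iris→Machine M3 (1265 ops/s) — total 1495+1446+1265 = 4206 ops/s.
Max-entry greedy (repeatedly take the single best remaining cell) gives 3033 ops/s, worse by 1173.
Checked against all permutations: 4206 ops/s is optimal.
Kestrel's own top instance is Machine M6 (1526 ops/s), but forcing Kestrel→Machine M6 and reassigning the rest optimally gives only 3435 ops/s — worse by 771.

Kestrel receives Machine M4.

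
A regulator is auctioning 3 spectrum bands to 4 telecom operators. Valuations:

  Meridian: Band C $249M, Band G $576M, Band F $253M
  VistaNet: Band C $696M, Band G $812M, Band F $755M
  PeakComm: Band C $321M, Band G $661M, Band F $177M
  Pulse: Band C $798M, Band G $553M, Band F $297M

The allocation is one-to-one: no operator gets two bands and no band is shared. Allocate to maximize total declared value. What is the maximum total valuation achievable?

Max total: $2214M

Optimal: Pulse→Band C ($798M), PeakComm→Band G ($661M), VistaNet→Band F ($755M) — total 798+661+755 = $2214M.
Column-greedy (each band in turn goes to its best remaining operator) gives $1863M, worse by 351.
Swapping Pulse↔VistaNet (Pulse→Band F $297M, VistaNet→Band C $696M) loses 560.
No other one-to-one assignment exceeds $2214M.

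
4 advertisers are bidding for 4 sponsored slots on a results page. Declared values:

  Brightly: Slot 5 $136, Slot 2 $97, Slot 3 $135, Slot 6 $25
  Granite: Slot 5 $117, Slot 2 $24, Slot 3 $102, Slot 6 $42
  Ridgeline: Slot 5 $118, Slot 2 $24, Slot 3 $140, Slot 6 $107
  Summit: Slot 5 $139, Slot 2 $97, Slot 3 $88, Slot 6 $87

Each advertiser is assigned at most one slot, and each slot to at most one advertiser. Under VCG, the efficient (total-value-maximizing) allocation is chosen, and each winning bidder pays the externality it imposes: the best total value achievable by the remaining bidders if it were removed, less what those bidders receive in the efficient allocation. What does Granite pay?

Granite pays $42.

Efficient allocation: Brightly→Slot 3 ($135), Granite→Slot 5 ($117), Ridgeline→Slot 6 ($107), Summit→Slot 2 ($97); total welfare W = $456.
Granite receives Slot 5 at value $117, so the others get W − 117 = $339.
Without Granite: best allocation of the remaining 3 bidders over all 4 slots is Brightly→Slot 3 ($135), Ridgeline→Slot 6 ($107), Summit→Slot 5 ($139), total $381.
VCG payment = (others' best without Granite) − (others' welfare with Granite) = 381 − 339 = $42.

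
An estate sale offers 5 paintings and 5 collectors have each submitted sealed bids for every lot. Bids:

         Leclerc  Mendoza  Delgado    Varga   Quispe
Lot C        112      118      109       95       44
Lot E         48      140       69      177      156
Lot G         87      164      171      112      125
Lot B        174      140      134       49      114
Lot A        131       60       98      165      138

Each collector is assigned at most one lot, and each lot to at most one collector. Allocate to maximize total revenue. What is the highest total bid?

Max total: $784

This is the linear assignment problem.
Optimal: Leclerc→Lot B ($174), Mendoza→Lot C ($118), Delgado→Lot G ($171), Varga→Lot A ($165), Quispe→Lot E ($156) — total 174+118+171+165+156 = $784.
Max-entry greedy (repeatedly take the single best remaining cell) gives $778, worse by 6.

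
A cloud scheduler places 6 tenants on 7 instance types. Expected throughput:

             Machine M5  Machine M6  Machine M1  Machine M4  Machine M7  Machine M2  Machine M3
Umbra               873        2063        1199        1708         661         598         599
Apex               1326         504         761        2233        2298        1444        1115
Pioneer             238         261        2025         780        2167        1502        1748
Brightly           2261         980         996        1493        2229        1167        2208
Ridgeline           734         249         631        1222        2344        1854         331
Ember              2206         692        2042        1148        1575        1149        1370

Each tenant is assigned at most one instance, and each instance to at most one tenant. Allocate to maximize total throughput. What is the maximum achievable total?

Optimal: Umbra→Machine M6 (2063 ops/s), Apex→Machine M4 (2233 ops/s), Pioneer→Machine M1 (2025 ops/s), Brightly→Machine M3 (2208 ops/s), Ridgeline→Machine M7 (2344 ops/s), Ember→Machine M5 (2206 ops/s) — total 2063+2233+2025+2208+2344+2206 = 13079 ops/s.

Max total: 13079 ops/s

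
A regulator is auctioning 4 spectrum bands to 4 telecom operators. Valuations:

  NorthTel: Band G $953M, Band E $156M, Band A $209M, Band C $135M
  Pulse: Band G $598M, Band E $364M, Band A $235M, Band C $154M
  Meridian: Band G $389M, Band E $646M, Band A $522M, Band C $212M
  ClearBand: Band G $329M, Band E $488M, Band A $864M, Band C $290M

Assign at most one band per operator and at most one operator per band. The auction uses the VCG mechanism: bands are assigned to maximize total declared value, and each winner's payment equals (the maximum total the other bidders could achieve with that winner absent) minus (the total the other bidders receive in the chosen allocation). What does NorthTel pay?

Efficient allocation: NorthTel→Band G ($953M), Pulse→Band C ($154M), Meridian→Band E ($646M), ClearBand→Band A ($864M); total welfare W = $2617M.
NorthTel receives Band G at value $953M, so the others get W − 953 = $1664M.
Without NorthTel: best allocation of the remaining 3 bidders over all 4 bands is Pulse→Band G ($598M), Meridian→Band E ($646M), ClearBand→Band A ($864M), total $2108M.
VCG payment = (others' best without NorthTel) − (others' welfare with NorthTel) = 2108 − 1664 = $444M.

NorthTel pays $444M.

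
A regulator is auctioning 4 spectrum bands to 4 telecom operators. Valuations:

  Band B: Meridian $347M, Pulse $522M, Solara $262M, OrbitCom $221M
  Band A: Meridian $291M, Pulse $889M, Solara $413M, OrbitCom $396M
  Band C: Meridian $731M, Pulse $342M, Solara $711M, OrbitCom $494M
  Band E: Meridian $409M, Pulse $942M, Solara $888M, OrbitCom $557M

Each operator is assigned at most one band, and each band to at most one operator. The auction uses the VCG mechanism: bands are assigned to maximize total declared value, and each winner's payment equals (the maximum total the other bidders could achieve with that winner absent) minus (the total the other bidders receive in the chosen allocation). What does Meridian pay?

Meridian pays $273M.

Efficient allocation: Meridian→Band C ($731M), Pulse→Band A ($889M), Solara→Band E ($888M), OrbitCom→Band B ($221M); total welfare W = $2729M.
Meridian receives Band C at value $731M, so the others get W − 731 = $1998M.
Without Meridian: best allocation of the remaining 3 bidders over all 4 bands is Pulse→Band A ($889M), Solara→Band E ($888M), OrbitCom→Band C ($494M), total $2271M.
VCG payment = (others' best without Meridian) − (others' welfare with Meridian) = 2271 − 1998 = $273M.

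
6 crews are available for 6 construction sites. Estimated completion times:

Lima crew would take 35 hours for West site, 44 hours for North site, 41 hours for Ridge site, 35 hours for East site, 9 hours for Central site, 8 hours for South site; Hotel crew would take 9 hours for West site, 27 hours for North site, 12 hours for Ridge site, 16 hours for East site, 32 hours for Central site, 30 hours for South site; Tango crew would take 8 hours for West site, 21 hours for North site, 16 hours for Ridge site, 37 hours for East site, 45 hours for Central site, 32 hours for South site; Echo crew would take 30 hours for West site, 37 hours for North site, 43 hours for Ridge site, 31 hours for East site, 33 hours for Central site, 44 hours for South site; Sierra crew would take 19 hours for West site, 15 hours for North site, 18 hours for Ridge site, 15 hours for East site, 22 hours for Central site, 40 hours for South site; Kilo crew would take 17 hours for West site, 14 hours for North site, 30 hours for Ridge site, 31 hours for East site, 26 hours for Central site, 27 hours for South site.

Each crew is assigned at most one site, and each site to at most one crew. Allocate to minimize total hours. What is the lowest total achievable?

Optimal: Lima crew→South site (8 hours), Hotel crew→Ridge site (12 hours), Tango crew→West site (8 hours), Echo crew→Central site (33 hours), Sierra crew→East site (15 hours), Kilo crew→North site (14 hours) — total 8+12+8+33+15+14 = 90 hours.
Column-greedy (each site in turn goes to its cheapest remaining crew) gives 102 hours, worse by 12.
Next-best assignment: Lima crew→South site, Hotel crew→West site, Tango crew→Ridge site, Echo crew→Central site, Sierra crew→East site, Kilo crew→North site = 95 hours.
No other one-to-one assignment undercuts 90 hours.

Min total: 90 hours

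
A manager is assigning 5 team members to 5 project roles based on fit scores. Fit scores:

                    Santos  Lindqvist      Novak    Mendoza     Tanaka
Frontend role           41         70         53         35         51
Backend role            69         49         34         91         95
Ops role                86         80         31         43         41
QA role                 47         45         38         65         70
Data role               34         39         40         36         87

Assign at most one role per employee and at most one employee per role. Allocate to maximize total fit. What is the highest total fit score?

Maximum total: 372 pts

This is the linear assignment problem.
Optimal: Santos→Ops role (86 pts), Lindqvist→Frontend role (70 pts), Novak→QA role (38 pts), Mendoza→Backend role (91 pts), Tanaka→Data role (87 pts) — total 86+70+38+91+87 = 372 pts.
Every other assignment is strictly worse.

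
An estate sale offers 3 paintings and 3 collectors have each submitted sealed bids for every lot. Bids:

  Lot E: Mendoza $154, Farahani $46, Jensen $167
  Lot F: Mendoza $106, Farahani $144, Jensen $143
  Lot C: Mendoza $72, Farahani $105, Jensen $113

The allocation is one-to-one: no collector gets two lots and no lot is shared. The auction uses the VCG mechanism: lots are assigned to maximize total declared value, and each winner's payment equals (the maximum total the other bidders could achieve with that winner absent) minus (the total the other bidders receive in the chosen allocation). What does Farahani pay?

Efficient allocation: Mendoza→Lot E ($154), Farahani→Lot F ($144), Jensen→Lot C ($113); total welfare W = $411.
Farahani receives Lot F at value $144, so the others get W − 144 = $267.
Without Farahani: best allocation of the remaining 2 bidders over all 3 lots is Mendoza→Lot E ($154), Jensen→Lot F ($143), total $297.
VCG payment = (others' best without Farahani) − (others' welfare with Farahani) = 297 − 267 = $30.

Farahani pays $30.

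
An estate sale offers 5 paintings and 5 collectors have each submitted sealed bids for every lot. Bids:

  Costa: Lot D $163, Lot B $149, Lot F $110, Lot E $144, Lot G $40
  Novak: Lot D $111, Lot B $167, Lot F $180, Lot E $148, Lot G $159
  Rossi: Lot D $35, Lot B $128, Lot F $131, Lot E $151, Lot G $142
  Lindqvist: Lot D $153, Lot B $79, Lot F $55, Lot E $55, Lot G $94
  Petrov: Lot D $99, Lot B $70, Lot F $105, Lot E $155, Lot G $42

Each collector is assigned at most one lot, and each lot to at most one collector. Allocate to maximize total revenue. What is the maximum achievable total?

Optimal: Costa→Lot B ($149), Novak→Lot F ($180), Rossi→Lot G ($142), Lindqvist→Lot D ($153), Petrov→Lot E ($155) — total 149+180+142+153+155 = $779.
Max-entry greedy (repeatedly take the single best remaining cell) gives $719, worse by 60.

Max total: $779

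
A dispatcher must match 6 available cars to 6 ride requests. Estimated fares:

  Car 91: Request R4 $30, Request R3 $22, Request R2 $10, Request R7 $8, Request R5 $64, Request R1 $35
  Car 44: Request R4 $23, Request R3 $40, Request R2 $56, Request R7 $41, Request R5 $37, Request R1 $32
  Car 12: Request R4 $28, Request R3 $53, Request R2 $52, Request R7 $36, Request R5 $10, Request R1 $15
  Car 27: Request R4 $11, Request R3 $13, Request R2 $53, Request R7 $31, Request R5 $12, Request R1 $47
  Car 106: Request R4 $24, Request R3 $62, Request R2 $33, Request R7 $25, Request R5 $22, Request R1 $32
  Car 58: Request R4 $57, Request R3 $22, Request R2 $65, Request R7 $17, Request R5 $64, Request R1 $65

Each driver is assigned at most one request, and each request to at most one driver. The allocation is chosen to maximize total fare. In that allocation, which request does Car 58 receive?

Car 58 receives Request R4.

Optimal: Car 91→Request R5 ($64), Car 44→Request R7 ($41), Car 12→Request R2 ($52), Car 27→Request R1 ($47), Car 106→Request R3 ($62), Car 58→Request R4 ($57) — total 64+41+52+47+62+57 = $323.
Max-entry greedy (repeatedly take the single best remaining cell) gives $307, worse by 16.
Next-best assignment: Car 91→Request R5, Car 44→Request R2, Car 12→Request R7, Car 27→Request R1, Car 106→Request R3, Car 58→Request R4 = $322.
No other one-to-one assignment exceeds $323.
Car 58's own top request is Request R2 ($65), but forcing Car 58→Request R2 and reassigning the rest optimally gives only $307 — worse by 16.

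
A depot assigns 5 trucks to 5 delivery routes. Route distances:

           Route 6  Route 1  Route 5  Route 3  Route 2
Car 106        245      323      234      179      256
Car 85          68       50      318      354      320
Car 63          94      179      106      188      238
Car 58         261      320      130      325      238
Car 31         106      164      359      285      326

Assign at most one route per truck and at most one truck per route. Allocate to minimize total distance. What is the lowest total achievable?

Min total: 679 km

Treat this as an assignment problem: match each truck to one route.
Optimal: Car 106→Route 3 (179 km), Car 85→Route 1 (50 km), Car 63→Route 5 (106 km), Car 58→Route 2 (238 km), Car 31→Route 6 (106 km) — total 179+50+106+238+106 = 679 km.
Column-greedy (each route in turn goes to its cheapest remaining truck) gives 755 km, worse by 76.
Swapping Car 85↔Car 63 (Car 85→Route 5 318 km, Car 63→Route 1 179 km) adds 341.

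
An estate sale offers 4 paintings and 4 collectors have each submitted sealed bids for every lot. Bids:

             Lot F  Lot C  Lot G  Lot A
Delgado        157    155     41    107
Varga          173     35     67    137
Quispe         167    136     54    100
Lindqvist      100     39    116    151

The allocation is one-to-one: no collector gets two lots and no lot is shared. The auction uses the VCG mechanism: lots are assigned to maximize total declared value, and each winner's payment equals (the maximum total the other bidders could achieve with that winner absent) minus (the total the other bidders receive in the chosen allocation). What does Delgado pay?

Delgado pays $40.

Efficient allocation: Delgado→Lot C ($155), Varga→Lot A ($137), Quispe→Lot F ($167), Lindqvist→Lot G ($116); total welfare W = $575.
Delgado receives Lot C at value $155, so the others get W − 155 = $420.
Without Delgado: best allocation of the remaining 3 bidders over all 4 lots is Varga→Lot F ($173), Quispe→Lot C ($136), Lindqvist→Lot A ($151), total $460.
VCG payment = (others' best without Delgado) − (others' welfare with Delgado) = 460 − 420 = $40.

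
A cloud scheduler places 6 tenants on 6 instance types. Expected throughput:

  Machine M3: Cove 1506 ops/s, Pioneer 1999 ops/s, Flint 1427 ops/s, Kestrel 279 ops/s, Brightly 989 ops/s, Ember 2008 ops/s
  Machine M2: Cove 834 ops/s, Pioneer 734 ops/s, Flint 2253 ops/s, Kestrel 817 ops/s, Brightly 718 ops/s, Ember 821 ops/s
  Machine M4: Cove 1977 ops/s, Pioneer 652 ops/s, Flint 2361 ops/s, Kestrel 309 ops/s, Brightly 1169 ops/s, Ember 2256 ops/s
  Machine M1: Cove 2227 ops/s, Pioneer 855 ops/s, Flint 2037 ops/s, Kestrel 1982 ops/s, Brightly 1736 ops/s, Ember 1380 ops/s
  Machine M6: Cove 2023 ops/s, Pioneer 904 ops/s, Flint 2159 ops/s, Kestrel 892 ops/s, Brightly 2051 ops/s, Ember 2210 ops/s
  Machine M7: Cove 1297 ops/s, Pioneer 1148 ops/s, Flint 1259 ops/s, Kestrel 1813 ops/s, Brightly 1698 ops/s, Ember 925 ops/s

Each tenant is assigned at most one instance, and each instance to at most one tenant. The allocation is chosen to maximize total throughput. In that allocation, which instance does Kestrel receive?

Treat this as an assignment problem: match each tenant to one instance.
Optimal: Cove→Machine M1 (2227 ops/s), Pioneer→Machine M3 (1999 ops/s), Flint→Machine M2 (2253 ops/s), Kestrel→Machine M7 (1813 ops/s), Brightly→Machine M6 (2051 ops/s), Ember→Machine M4 (2256 ops/s) — total 2227+1999+2253+1813+2051+2256 = 12599 ops/s.
Checked against all permutations: 12599 ops/s is optimal.
Kestrel's own top instance is Machine M1 (1982 ops/s), but forcing Kestrel→Machine M1 and reassigning the rest optimally gives only 12211 ops/s — worse by 388.

Kestrel receives Machine M7.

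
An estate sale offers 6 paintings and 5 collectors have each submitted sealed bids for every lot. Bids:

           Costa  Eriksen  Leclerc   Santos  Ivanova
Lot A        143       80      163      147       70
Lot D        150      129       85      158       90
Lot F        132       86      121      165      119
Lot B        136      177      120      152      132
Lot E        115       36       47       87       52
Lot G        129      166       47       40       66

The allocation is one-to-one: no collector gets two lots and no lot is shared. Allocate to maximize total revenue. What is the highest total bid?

Optimal: Costa→Lot D ($150), Eriksen→Lot G ($166), Leclerc→Lot A ($163), Santos→Lot F ($165), Ivanova→Lot B ($132) — total 150+166+163+165+132 = $776.
Row-greedy (each collector in turn takes its best remaining lot) gives $721, worse by 55.
Swapping Ivanova↔Eriksen (Ivanova→Lot G $66, Eriksen→Lot B $177) loses 55.
Every other assignment is strictly worse.

Maximum total: $776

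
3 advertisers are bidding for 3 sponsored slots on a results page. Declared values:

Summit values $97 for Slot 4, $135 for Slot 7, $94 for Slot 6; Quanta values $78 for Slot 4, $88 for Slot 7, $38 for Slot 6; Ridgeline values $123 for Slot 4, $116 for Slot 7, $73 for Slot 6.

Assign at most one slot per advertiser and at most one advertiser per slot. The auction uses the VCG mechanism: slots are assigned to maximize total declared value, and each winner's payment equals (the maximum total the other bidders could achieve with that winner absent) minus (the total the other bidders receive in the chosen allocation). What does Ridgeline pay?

Efficient allocation: Summit→Slot 6 ($94), Quanta→Slot 7 ($88), Ridgeline→Slot 4 ($123); total welfare W = $305.
Ridgeline receives Slot 4 at value $123, so the others get W − 123 = $182.
Without Ridgeline: best allocation of the remaining 2 bidders over all 3 slots is Summit→Slot 7 ($135), Quanta→Slot 4 ($78), total $213.
VCG payment = (others' best without Ridgeline) − (others' welfare with Ridgeline) = 213 − 182 = $31.

Ridgeline pays $31.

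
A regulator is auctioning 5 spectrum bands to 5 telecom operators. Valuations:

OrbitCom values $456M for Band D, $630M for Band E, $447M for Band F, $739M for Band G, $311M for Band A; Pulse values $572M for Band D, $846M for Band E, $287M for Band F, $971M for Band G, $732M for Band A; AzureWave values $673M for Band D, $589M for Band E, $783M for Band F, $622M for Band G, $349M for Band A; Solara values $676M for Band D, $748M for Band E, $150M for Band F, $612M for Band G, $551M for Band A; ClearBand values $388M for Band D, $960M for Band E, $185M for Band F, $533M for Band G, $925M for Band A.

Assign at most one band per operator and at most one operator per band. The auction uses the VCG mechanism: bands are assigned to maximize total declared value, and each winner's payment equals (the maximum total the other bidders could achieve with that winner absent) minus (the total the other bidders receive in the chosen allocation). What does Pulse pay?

Pulse pays $181M.

Efficient allocation: OrbitCom→Band E ($630M), Pulse→Band G ($971M), AzureWave→Band F ($783M), Solara→Band D ($676M), ClearBand→Band A ($925M); total welfare W = $3985M.
Pulse receives Band G at value $971M, so the others get W − 971 = $3014M.
Without Pulse: best allocation of the remaining 4 bidders over all 5 bands is OrbitCom→Band G ($739M), AzureWave→Band F ($783M), Solara→Band E ($748M), ClearBand→Band A ($925M), total $3195M.
VCG payment = (others' best without Pulse) − (others' welfare with Pulse) = 3195 − 3014 = $181M.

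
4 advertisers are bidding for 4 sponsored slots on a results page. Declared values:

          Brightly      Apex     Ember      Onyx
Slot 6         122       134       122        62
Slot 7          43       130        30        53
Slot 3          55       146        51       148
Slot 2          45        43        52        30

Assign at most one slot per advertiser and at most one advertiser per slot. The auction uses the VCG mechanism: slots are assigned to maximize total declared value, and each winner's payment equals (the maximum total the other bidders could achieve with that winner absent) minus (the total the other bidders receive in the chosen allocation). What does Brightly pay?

Brightly pays $70.

Efficient allocation: Brightly→Slot 6 ($122), Apex→Slot 7 ($130), Ember→Slot 2 ($52), Onyx→Slot 3 ($148); total welfare W = $452.
Brightly receives Slot 6 at value $122, so the others get W − 122 = $330.
Without Brightly: best allocation of the remaining 3 bidders over all 4 slots is Apex→Slot 7 ($130), Ember→Slot 6 ($122), Onyx→Slot 3 ($148), total $400.
VCG payment = (others' best without Brightly) − (others' welfare with Brightly) = 400 − 330 = $70.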